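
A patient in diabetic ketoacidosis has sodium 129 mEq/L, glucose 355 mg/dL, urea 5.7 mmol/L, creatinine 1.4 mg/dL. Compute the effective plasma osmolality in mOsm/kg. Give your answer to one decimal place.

Effective osmolality excludes urea (freely permeant across cell membranes):
2·Na + glucose/18
= 2·129 + 355/18
= 258 + 19.72
= 277.72 mOsm/kg

277.7 mOsm/kg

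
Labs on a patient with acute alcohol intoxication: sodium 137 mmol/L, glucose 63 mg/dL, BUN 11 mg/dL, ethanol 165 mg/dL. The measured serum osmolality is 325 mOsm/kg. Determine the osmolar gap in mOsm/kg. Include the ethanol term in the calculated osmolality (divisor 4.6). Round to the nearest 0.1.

7.7 mOsm/kg

Calculated osmolality = 2·Na + glucose/18 + BUN/2.8 + ethanol/4.6
= 2·137 + 63/18 + 11/2.8 + 165/4.6
= 274 + 3.50 + 3.93 + 35.87
= 317.3 mOsm/kg ≈ 317.3 mOsm/kg
Osmolar gap = measured − calculated = 325 − 317.3 = 7.7 mOsm/kg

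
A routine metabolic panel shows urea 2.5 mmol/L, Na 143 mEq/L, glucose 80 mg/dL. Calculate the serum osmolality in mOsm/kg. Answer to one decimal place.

Calculated osmolality = 2·Na + glucose/18 + urea
= 2·143 + 80/18 + 2.5
= 286 + 4.44 + 2.50
= 292.94 mOsm/kg

292.9 mOsm/kg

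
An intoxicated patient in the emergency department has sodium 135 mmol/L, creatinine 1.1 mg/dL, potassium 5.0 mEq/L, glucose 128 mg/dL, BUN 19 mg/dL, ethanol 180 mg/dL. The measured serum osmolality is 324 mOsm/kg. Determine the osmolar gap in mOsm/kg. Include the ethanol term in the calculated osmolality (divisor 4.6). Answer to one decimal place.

Calculated osmolality = 2·Na + glucose/18 + BUN/2.8 + ethanol/4.6
= 2·135 + 128/18 + 19/2.8 + 180/4.6
= 270 + 7.11 + 6.79 + 39.13
= 323.03 mOsm/kg ≈ 323.0 mOsm/kg
Osmolar gap = measured − calculated = 324 − 323.0 = 1.0 mOsm/kg

1.0 mOsm/kg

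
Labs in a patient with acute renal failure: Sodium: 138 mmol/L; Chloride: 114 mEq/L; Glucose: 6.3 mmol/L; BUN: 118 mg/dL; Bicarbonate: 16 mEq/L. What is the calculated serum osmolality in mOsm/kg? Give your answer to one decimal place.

Calculated osmolality = 2·Na + glucose + BUN/2.8
= 2·138 + 6.3 + 118/2.8
= 276 + 6.30 + 42.14
= 324.44 mOsm/kg

324.4 mOsm/kg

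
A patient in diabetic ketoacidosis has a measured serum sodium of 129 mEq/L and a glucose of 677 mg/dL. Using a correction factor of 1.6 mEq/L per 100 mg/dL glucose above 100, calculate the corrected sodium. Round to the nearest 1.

138 mEq/L

Corrected Na = measured Na + 1.6 · (glucose − 100)/100
= 129 + 1.6 · (677 − 100)/100
= 129 + 9.2
= 138.2 mEq/L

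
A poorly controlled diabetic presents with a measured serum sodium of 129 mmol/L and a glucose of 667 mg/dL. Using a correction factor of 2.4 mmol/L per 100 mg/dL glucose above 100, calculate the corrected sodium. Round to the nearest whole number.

Corrected Na = measured Na + 2.4 · (glucose − 100)/100
= 129 + 2.4 · (667 − 100)/100
= 129 + 13.6
= 142.6 mmol/L

143 mmol/L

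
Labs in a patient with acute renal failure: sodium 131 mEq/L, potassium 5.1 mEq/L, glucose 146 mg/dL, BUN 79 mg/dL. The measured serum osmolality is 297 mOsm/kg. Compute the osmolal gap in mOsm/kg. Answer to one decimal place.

Calculated osmolality = 2·Na + glucose/18 + BUN/2.8
= 2·131 + 146/18 + 79/2.8
= 262 + 8.11 + 28.21
= 298.32 mOsm/kg ≈ 298.3 mOsm/kg
Osmolar gap = measured − calculated = 297 − 298.3 = -1.3 mOsm/kg

-1.3 mOsm/kg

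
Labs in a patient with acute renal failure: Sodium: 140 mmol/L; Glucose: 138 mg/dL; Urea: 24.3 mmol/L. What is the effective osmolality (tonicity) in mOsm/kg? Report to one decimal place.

287.7 mOsm/kg

Effective osmolality excludes urea (freely permeant across cell membranes):
2·Na + glucose/18
= 2·140 + 138/18
= 280 + 7.67
= 287.67 mOsm/kg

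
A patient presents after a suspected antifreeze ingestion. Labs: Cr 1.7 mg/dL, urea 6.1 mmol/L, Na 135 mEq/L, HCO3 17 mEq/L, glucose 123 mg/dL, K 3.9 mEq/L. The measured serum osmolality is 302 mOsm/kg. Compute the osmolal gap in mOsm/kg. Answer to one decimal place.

Calculated osmolality = 2·Na + glucose/18 + urea
= 2·135 + 123/18 + 6.1
= 270 + 6.83 + 6.10
= 282.93 mOsm/kg ≈ 282.9 mOsm/kg
Osmolar gap = measured − calculated = 302 − 282.9 = 19.1 mOsm/kg

19.1 mOsm/kg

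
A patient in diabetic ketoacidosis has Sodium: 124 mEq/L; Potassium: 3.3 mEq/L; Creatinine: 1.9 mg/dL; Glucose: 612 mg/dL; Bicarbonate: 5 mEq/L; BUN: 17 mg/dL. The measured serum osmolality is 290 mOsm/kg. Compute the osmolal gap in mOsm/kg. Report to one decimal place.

Calculated osmolality = 2·Na + glucose/18 + BUN/2.8
= 2·124 + 612/18 + 17/2.8
= 248 + 34 + 6.07
= 288.07 mOsm/kg ≈ 288.1 mOsm/kg
Osmolar gap = measured − calculated = 290 − 288.1 = 1.9 mOsm/kg

1.9 mOsm/kg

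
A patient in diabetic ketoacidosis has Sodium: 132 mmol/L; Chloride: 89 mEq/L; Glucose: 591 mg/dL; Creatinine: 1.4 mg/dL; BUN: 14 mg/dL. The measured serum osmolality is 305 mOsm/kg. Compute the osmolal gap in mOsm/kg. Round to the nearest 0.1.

3.2 mOsm/kg

Calculated osmolality = 2·Na + glucose/18 + BUN/2.8
= 2·132 + 591/18 + 14/2.8
= 264 + 32.83 + 5
= 301.83 mOsm/kg ≈ 301.8 mOsm/kg
Osmolar gap = measured − calculated = 305 − 301.8 = 3.2 mOsm/kg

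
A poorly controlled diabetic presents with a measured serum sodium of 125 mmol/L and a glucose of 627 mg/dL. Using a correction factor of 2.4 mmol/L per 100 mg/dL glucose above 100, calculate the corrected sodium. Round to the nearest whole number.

Corrected Na = measured Na + 2.4 · (glucose − 100)/100
= 125 + 2.4 · (627 − 100)/100
= 125 + 12.6
= 137.6 mmol/L

138 mmol/L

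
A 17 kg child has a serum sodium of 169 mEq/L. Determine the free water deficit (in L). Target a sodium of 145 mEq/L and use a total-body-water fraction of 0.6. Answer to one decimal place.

TBW = 0.6 · 17 = 10.2 L
Free water deficit = TBW · (Na/145 − 1)
= 10.2 · (169/145 − 1)
= 10.2 · 0.1655
= 1.69 L

1.7 L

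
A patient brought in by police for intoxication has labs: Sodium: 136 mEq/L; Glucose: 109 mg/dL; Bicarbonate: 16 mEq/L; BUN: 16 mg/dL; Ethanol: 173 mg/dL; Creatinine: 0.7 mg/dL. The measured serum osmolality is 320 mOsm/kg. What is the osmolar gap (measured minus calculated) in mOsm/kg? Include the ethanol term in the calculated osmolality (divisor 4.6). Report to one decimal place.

-1.4 mOsm/kg

Calculated osmolality = 2·Na + glucose/18 + BUN/2.8 + ethanol/4.6
= 2·136 + 109/18 + 16/2.8 + 173/4.6
= 272 + 6.06 + 5.71 + 37.61
= 321.38 mOsm/kg ≈ 321.4 mOsm/kg
Osmolar gap = measured − calculated = 320 − 321.4 = -1.4 mOsm/kg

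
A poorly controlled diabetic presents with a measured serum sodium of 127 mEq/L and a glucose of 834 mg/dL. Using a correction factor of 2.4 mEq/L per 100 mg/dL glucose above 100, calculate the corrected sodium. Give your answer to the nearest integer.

Corrected Na = measured Na + 2.4 · (glucose − 100)/100
= 127 + 2.4 · (834 − 100)/100
= 127 + 17.6
= 144.6 mEq/L

145 mEq/L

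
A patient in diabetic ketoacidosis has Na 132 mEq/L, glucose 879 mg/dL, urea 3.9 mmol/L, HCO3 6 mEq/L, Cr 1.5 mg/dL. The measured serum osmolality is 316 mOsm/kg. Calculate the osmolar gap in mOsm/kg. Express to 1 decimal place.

-0.7 mOsm/kg

Calculated osmolality = 2·Na + glucose/18 + urea
= 2·132 + 879/18 + 3.9
= 264 + 48.83 + 3.90
= 316.73 mOsm/kg ≈ 316.7 mOsm/kg
Osmolar gap = measured − calculated = 316 − 316.7 = -0.7 mOsm/kg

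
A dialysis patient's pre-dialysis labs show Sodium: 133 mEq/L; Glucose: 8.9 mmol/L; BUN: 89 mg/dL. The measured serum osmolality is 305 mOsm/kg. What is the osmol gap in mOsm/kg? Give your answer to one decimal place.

Calculated osmolality = 2·Na + glucose + BUN/2.8
= 2·133 + 8.9 + 89/2.8
= 266 + 8.90 + 31.79
= 306.69 mOsm/kg ≈ 306.7 mOsm/kg
Osmolar gap = measured − calculated = 305 − 306.7 = -1.7 mOsm/kg

-1.7 mOsm/kg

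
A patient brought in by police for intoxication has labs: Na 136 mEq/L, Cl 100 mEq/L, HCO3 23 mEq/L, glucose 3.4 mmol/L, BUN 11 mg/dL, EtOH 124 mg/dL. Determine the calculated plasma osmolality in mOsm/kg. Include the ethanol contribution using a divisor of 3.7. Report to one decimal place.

Calculated osmolality = 2·Na + glucose + BUN/2.8 + ethanol/3.7
= 2·136 + 3.4 + 11/2.8 + 124/3.7
= 272 + 3.40 + 3.93 + 33.51
= 312.84 mOsm/kg

312.8 mOsm/kg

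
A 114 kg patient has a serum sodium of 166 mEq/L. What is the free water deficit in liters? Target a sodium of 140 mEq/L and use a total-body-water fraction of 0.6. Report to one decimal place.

12.7 L

TBW = 0.6 · 114 = 68.4 L
Free water deficit = TBW · (Na/140 − 1)
= 68.4 · (166/140 − 1)
= 68.4 · 0.1857
= 12.7 L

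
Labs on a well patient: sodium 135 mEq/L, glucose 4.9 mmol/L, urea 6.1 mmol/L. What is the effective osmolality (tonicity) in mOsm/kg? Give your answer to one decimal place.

Effective osmolality excludes urea (freely permeant across cell membranes):
2·Na + glucose
= 2·135 + 4.9
= 270 + 4.9
= 274.9 mOsm/kg

274.9 mOsm/kg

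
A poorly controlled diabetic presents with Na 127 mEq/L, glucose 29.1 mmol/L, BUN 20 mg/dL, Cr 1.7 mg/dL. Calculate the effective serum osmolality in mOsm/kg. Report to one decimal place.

283.1 mOsm/kg

Effective osmolality excludes urea (freely permeant across cell membranes):
2·Na + glucose
= 2·127 + 29.1
= 254 + 29.1
= 283.1 mOsm/kg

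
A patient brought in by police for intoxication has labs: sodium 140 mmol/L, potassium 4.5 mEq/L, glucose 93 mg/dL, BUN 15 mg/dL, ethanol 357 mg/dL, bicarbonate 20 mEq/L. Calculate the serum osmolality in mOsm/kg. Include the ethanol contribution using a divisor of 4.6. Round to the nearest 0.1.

368.1 mOsm/kg

Calculated osmolality = 2·Na + glucose/18 + BUN/2.8 + ethanol/4.6
= 2·140 + 93/18 + 15/2.8 + 357/4.6
= 280 + 5.17 + 5.36 + 77.61
= 368.14 mOsm/kg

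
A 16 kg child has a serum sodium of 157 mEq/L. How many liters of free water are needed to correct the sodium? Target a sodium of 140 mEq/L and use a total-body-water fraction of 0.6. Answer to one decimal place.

1.2 L

TBW = 0.6 · 16 = 9.6 L
Free water deficit = TBW · (Na/140 − 1)
= 9.6 · (157/140 − 1)
= 9.6 · 0.1214
= 1.17 L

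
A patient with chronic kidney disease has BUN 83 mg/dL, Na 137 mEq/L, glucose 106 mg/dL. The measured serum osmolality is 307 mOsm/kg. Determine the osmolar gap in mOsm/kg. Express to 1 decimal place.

Calculated osmolality = 2·Na + glucose/18 + BUN/2.8
= 2·137 + 106/18 + 83/2.8
= 274 + 5.89 + 29.64
= 309.53 mOsm/kg ≈ 309.5 mOsm/kg
Osmolar gap = measured − calculated = 307 − 309.5 = -2.5 mOsm/kg

-2.5 mOsm/kg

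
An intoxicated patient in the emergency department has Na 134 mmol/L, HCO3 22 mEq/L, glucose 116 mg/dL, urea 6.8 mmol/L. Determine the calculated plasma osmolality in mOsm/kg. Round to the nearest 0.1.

Calculated osmolality = 2·Na + glucose/18 + urea
= 2·134 + 116/18 + 6.8
= 268 + 6.44 + 6.80
= 281.24 mOsm/kg

281.2 mOsm/kg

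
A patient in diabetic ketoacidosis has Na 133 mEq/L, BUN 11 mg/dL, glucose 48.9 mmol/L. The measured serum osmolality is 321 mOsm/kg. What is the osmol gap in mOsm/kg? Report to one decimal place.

2.2 mOsm/kg

Calculated osmolality = 2·Na + glucose + BUN/2.8
= 2·133 + 48.9 + 11/2.8
= 266 + 48.90 + 3.93
= 318.83 mOsm/kg ≈ 318.8 mOsm/kg
Osmolar gap = measured − calculated = 321 − 318.8 = 2.2 mOsm/kg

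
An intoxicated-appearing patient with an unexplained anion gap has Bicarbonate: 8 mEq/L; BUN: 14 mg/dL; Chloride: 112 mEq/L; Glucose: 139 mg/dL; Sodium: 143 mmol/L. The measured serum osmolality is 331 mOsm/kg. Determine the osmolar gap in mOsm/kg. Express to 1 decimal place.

32.3 mOsm/kg

Calculated osmolality = 2·Na + glucose/18 + BUN/2.8
= 2·143 + 139/18 + 14/2.8
= 286 + 7.72 + 5
= 298.72 mOsm/kg ≈ 298.7 mOsm/kg
Osmolar gap = measured − calculated = 331 − 298.7 = 32.3 mOsm/kg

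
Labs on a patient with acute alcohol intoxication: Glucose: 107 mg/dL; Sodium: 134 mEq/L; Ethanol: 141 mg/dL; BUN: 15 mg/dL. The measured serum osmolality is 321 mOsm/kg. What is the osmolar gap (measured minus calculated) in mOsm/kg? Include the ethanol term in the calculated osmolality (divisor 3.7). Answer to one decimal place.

Calculated osmolality = 2·Na + glucose/18 + BUN/2.8 + ethanol/3.7
= 2·134 + 107/18 + 15/2.8 + 141/3.7
= 268 + 5.94 + 5.36 + 38.11
= 317.41 mOsm/kg ≈ 317.4 mOsm/kg
Osmolar gap = measured − calculated = 321 − 317.4 = 3.6 mOsm/kg

3.6 mOsm/kg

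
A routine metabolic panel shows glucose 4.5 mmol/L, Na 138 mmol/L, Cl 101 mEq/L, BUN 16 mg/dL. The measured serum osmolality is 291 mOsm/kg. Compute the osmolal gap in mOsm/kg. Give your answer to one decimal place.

Calculated osmolality = 2·Na + glucose + BUN/2.8
= 2·138 + 4.5 + 16/2.8
= 276 + 4.50 + 5.71
= 286.21 mOsm/kg ≈ 286.2 mOsm/kg
Osmolar gap = measured − calculated = 291 − 286.2 = 4.8 mOsm/kg

4.8 mOsm/kg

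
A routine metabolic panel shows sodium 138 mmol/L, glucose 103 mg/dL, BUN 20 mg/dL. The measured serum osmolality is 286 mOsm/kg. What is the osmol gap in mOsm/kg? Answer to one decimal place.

-2.9 mOsm/kg

Calculated osmolality = 2·Na + glucose/18 + BUN/2.8
= 2·138 + 103/18 + 20/2.8
= 276 + 5.72 + 7.14
= 288.86 mOsm/kg ≈ 288.9 mOsm/kg
Osmolar gap = measured − calculated = 286 − 288.9 = -2.9 mOsm/kg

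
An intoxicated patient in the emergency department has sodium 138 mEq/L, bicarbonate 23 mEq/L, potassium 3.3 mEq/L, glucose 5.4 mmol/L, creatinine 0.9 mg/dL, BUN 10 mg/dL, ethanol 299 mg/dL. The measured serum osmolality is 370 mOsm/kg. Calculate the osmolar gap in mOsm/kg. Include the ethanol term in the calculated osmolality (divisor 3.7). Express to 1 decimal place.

4.2 mOsm/kg

Calculated osmolality = 2·Na + glucose + BUN/2.8 + ethanol/3.7
= 2·138 + 5.4 + 10/2.8 + 299/3.7
= 276 + 5.40 + 3.57 + 80.81
= 365.78 mOsm/kg ≈ 365.8 mOsm/kg
Osmolar gap = measured − calculated = 370 − 365.8 = 4.2 mOsm/kg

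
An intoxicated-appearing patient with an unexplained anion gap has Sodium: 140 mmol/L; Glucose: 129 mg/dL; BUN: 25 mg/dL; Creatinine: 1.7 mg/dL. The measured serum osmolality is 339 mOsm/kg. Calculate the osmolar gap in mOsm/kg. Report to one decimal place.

Calculated osmolality = 2·Na + glucose/18 + BUN/2.8
= 2·140 + 129/18 + 25/2.8
= 280 + 7.17 + 8.93
= 296.1 mOsm/kg ≈ 296.1 mOsm/kg
Osmolar gap = measured − calculated = 339 − 296.1 = 42.9 mOsm/kg

42.9 mOsm/kg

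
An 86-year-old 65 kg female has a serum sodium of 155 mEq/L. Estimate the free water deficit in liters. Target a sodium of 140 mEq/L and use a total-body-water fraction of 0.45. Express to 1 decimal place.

TBW = 0.45 · 65 = 29.25 L
Free water deficit = TBW · (Na/140 − 1)
= 29.25 · (155/140 − 1)
= 29.25 · 0.1071
= 3.13 L

3.1 L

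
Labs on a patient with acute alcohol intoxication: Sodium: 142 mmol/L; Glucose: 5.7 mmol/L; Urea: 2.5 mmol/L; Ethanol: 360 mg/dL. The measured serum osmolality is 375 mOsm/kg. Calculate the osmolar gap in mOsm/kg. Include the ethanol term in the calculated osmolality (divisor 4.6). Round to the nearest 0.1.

4.5 mOsm/kg

Calculated osmolality = 2·Na + glucose + urea + ethanol/4.6
= 2·142 + 5.7 + 2.5 + 360/4.6
= 284 + 5.70 + 2.50 + 78.26
= 370.46 mOsm/kg ≈ 370.5 mOsm/kg
Osmolar gap = measured − calculated = 375 − 370.5 = 4.5 mOsm/kg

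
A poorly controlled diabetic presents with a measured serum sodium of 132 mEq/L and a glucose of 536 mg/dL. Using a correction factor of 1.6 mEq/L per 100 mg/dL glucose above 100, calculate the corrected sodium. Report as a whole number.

139 mEq/L

Corrected Na = measured Na + 1.6 · (glucose − 100)/100
= 132 + 1.6 · (536 − 100)/100
= 132 + 7
= 139 mEq/L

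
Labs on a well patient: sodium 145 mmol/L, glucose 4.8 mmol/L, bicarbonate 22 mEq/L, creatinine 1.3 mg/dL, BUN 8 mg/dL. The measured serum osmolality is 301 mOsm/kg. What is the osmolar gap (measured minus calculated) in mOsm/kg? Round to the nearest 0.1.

3.3 mOsm/kg

Calculated osmolality = 2·Na + glucose + BUN/2.8
= 2·145 + 4.8 + 8/2.8
= 290 + 4.80 + 2.86
= 297.66 mOsm/kg ≈ 297.7 mOsm/kg
Osmolar gap = measured − calculated = 301 − 297.7 = 3.3 mOsm/kg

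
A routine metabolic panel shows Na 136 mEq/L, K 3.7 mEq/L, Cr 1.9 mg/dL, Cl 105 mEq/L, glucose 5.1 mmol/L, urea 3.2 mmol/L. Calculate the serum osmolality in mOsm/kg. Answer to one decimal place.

Calculated osmolality = 2·Na + glucose + urea
= 2·136 + 5.1 + 3.2
= 272 + 5.10 + 3.20
= 280.3 mOsm/kg

280.3 mOsm/kg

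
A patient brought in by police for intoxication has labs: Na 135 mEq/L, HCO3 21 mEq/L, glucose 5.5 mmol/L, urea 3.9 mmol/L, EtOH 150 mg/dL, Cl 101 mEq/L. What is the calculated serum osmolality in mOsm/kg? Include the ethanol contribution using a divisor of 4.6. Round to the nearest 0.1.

312.0 mOsm/kg

Calculated osmolality = 2·Na + glucose + urea + ethanol/4.6
= 2·135 + 5.5 + 3.9 + 150/4.6
= 270 + 5.50 + 3.90 + 32.61
= 312.01 mOsm/kg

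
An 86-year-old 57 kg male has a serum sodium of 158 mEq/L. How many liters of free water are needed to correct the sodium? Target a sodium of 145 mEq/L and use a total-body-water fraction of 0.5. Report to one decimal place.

2.6 L

TBW = 0.5 · 57 = 28.5 L
Free water deficit = TBW · (Na/145 − 1)
= 28.5 · (158/145 − 1)
= 28.5 · 0.0897
= 2.56 L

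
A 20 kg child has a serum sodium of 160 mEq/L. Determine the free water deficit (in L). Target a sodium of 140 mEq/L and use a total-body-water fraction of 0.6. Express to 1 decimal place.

1.7 L

TBW = 0.6 · 20 = 12 L
Free water deficit = TBW · (Na/140 − 1)
= 12 · (160/140 − 1)
= 12 · 0.1429
= 1.71 L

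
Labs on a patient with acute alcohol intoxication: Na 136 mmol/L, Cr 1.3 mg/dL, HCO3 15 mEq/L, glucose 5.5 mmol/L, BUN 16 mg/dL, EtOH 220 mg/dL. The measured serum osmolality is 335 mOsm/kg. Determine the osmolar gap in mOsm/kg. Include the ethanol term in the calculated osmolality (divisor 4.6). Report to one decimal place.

4.0 mOsm/kg

Calculated osmolality = 2·Na + glucose + BUN/2.8 + ethanol/4.6
= 2·136 + 5.5 + 16/2.8 + 220/4.6
= 272 + 5.50 + 5.71 + 47.83
= 331.04 mOsm/kg ≈ 331.0 mOsm/kg
Osmolar gap = measured − calculated = 335 − 331.0 = 4.0 mOsm/kg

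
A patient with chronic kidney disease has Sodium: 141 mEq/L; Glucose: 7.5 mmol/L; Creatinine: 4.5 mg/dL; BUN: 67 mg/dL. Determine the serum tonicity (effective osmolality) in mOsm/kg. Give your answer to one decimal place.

Effective osmolality excludes urea (freely permeant across cell membranes):
2·Na + glucose
= 2·141 + 7.5
= 282 + 7.5
= 289.5 mOsm/kg

289.5 mOsm/kg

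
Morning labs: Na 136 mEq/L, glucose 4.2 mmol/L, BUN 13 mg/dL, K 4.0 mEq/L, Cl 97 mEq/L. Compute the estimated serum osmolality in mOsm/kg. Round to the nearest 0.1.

Calculated osmolality = 2·Na + glucose + BUN/2.8
= 2·136 + 4.2 + 13/2.8
= 272 + 4.20 + 4.64
= 280.84 mOsm/kg

280.8 mOsm/kg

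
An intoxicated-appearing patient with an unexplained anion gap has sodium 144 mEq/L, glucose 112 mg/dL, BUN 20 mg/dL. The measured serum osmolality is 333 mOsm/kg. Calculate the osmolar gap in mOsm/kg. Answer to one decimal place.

Calculated osmolality = 2·Na + glucose/18 + BUN/2.8
= 2·144 + 112/18 + 20/2.8
= 288 + 6.22 + 7.14
= 301.36 mOsm/kg ≈ 301.4 mOsm/kg
Osmolar gap = measured − calculated = 333 − 301.4 = 31.6 mOsm/kg

31.6 mOsm/kg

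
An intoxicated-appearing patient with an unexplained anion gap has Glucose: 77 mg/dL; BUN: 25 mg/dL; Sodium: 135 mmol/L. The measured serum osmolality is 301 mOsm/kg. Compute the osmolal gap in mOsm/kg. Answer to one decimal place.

17.8 mOsm/kg

Calculated osmolality = 2·Na + glucose/18 + BUN/2.8
= 2·135 + 77/18 + 25/2.8
= 270 + 4.28 + 8.93
= 283.21 mOsm/kg ≈ 283.2 mOsm/kg
Osmolar gap = measured − calculated = 301 − 283.2 = 17.8 mOsm/kg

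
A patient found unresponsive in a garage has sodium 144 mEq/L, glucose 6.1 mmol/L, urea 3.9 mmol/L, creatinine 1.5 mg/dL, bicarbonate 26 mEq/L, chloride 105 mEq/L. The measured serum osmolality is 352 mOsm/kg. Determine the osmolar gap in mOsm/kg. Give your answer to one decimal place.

54.0 mOsm/kg

Calculated osmolality = 2·Na + glucose + urea
= 2·144 + 6.1 + 3.9
= 288 + 6.10 + 3.90
= 298 mOsm/kg ≈ 298.0 mOsm/kg
Osmolar gap = measured − calculated = 352 − 298.0 = 54.0 mOsm/kg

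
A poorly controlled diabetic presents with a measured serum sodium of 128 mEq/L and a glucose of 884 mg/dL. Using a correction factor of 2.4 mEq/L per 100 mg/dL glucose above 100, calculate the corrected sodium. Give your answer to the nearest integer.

147 mEq/L

Corrected Na = measured Na + 2.4 · (glucose − 100)/100
= 128 + 2.4 · (884 − 100)/100
= 128 + 18.8
= 146.8 mEq/L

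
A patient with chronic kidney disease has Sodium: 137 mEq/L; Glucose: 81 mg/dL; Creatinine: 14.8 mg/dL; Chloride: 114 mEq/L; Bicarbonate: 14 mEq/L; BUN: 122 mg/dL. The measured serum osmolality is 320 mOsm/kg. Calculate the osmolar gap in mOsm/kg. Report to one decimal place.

Calculated osmolality = 2·Na + glucose/18 + BUN/2.8
= 2·137 + 81/18 + 122/2.8
= 274 + 4.50 + 43.57
= 322.07 mOsm/kg ≈ 322.1 mOsm/kg
Osmolar gap = measured − calculated = 320 − 322.1 = -2.1 mOsm/kg

-2.1 mOsm/kg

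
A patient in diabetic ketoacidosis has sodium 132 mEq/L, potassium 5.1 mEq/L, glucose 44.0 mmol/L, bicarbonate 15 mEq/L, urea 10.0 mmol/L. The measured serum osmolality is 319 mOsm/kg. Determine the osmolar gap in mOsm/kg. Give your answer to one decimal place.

1.0 mOsm/kg

Calculated osmolality = 2·Na + glucose + urea
= 2·132 + 44 + 10
= 264 + 44 + 10
= 318 mOsm/kg ≈ 318.0 mOsm/kg
Osmolar gap = measured − calculated = 319 − 318.0 = 1.0 mOsm/kg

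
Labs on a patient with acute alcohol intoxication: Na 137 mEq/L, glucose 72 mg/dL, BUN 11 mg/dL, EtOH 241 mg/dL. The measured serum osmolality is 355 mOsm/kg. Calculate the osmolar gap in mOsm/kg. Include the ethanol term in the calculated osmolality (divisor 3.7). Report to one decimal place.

Calculated osmolality = 2·Na + glucose/18 + BUN/2.8 + ethanol/3.7
= 2·137 + 72/18 + 11/2.8 + 241/3.7
= 274 + 4 + 3.93 + 65.14
= 347.07 mOsm/kg ≈ 347.1 mOsm/kg
Osmolar gap = measured − calculated = 355 − 347.1 = 7.9 mOsm/kg

7.9 mOsm/kg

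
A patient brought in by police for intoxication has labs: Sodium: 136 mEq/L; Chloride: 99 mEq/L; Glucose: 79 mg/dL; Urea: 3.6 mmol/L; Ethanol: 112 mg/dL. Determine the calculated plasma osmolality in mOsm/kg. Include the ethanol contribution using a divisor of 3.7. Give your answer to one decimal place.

310.3 mOsm/kg

Calculated osmolality = 2·Na + glucose/18 + urea + ethanol/3.7
= 2·136 + 79/18 + 3.6 + 112/3.7
= 272 + 4.39 + 3.60 + 30.27
= 310.26 mOsm/kg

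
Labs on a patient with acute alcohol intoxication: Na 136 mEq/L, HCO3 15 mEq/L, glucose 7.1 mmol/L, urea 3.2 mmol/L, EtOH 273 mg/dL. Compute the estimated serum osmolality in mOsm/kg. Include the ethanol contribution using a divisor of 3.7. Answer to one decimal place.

356.1 mOsm/kg

Calculated osmolality = 2·Na + glucose + urea + ethanol/3.7
= 2·136 + 7.1 + 3.2 + 273/3.7
= 272 + 7.10 + 3.20 + 73.78
= 356.08 mOsm/kg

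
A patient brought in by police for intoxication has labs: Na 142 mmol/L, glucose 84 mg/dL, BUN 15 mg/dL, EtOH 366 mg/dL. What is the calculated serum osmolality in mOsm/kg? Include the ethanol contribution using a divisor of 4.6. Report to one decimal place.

Calculated osmolality = 2·Na + glucose/18 + BUN/2.8 + ethanol/4.6
= 2·142 + 84/18 + 15/2.8 + 366/4.6
= 284 + 4.67 + 5.36 + 79.57
= 373.6 mOsm/kg

373.6 mOsm/kg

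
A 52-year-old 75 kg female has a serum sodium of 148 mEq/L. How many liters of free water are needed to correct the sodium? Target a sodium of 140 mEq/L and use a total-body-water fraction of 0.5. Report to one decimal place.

2.1 L

TBW = 0.5 · 75 = 37.5 L
Free water deficit = TBW · (Na/140 − 1)
= 37.5 · (148/140 − 1)
= 37.5 · 0.0571
= 2.14 L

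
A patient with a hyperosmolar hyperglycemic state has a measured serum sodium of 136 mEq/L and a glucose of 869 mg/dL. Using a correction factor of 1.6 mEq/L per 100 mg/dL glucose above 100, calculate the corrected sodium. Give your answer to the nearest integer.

148 mEq/L

Corrected Na = measured Na + 1.6 · (glucose − 100)/100
= 136 + 1.6 · (869 − 100)/100
= 136 + 12.3
= 148.3 mEq/L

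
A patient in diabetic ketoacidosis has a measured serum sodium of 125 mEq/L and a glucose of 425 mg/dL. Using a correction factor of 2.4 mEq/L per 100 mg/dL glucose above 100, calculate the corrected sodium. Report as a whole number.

Corrected Na = measured Na + 2.4 · (glucose − 100)/100
= 125 + 2.4 · (425 − 100)/100
= 125 + 7.8
= 132.8 mEq/L

133 mEq/L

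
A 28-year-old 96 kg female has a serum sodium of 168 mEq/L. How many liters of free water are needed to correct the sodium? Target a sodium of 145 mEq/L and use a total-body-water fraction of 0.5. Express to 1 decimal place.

7.6 L

TBW = 0.5 · 96 = 48 L
Free water deficit = TBW · (Na/145 − 1)
= 48 · (168/145 − 1)
= 48 · 0.1586
= 7.61 L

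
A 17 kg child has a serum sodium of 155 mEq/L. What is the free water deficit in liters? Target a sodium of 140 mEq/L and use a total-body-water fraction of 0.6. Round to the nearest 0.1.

1.1 L

TBW = 0.6 · 17 = 10.2 L
Free water deficit = TBW · (Na/140 − 1)
= 10.2 · (155/140 − 1)
= 10.2 · 0.1071
= 1.09 L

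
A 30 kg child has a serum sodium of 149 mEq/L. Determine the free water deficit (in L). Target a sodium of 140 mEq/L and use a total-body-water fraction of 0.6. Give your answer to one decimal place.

1.2 L

TBW = 0.6 · 30 = 18 L
Free water deficit = TBW · (Na/140 − 1)
= 18 · (149/140 − 1)
= 18 · 0.0643
= 1.16 L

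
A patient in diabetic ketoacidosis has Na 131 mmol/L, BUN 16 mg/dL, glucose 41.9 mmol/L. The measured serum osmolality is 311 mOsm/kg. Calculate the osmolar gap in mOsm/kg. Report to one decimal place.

1.4 mOsm/kg

Calculated osmolality = 2·Na + glucose + BUN/2.8
= 2·131 + 41.9 + 16/2.8
= 262 + 41.90 + 5.71
= 309.61 mOsm/kg ≈ 309.6 mOsm/kg
Osmolar gap = measured − calculated = 311 − 309.6 = 1.4 mOsm/kg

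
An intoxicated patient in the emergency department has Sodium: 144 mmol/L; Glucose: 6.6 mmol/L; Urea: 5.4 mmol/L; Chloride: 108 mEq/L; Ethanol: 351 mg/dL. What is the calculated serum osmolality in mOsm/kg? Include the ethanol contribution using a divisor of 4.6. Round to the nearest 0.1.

Calculated osmolality = 2·Na + glucose + urea + ethanol/4.6
= 2·144 + 6.6 + 5.4 + 351/4.6
= 288 + 6.60 + 5.40 + 76.30
= 376.3 mOsm/kg

376.3 mOsm/kg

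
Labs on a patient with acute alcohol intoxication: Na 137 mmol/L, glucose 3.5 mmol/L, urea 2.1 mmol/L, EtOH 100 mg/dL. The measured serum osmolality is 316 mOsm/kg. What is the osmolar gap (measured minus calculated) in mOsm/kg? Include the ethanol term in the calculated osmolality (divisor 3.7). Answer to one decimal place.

9.4 mOsm/kg

Calculated osmolality = 2·Na + glucose + urea + ethanol/3.7
= 2·137 + 3.5 + 2.1 + 100/3.7
= 274 + 3.50 + 2.10 + 27.03
= 306.63 mOsm/kg ≈ 306.6 mOsm/kg
Osmolar gap = measured − calculated = 316 − 306.6 = 9.4 mOsm/kg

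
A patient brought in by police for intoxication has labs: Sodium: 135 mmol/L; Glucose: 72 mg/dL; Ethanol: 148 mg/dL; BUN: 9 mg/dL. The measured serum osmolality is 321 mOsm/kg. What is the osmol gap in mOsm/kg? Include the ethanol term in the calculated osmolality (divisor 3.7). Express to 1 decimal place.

3.8 mOsm/kg

Calculated osmolality = 2·Na + glucose/18 + BUN/2.8 + ethanol/3.7
= 2·135 + 72/18 + 9/2.8 + 148/3.7
= 270 + 4 + 3.21 + 40
= 317.21 mOsm/kg ≈ 317.2 mOsm/kg
Osmolar gap = measured − calculated = 321 − 317.2 = 3.8 mOsm/kg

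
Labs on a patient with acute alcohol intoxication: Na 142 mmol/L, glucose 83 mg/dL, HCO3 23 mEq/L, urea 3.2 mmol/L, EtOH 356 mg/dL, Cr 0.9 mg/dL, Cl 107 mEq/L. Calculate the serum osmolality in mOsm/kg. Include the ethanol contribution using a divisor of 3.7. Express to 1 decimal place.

Calculated osmolality = 2·Na + glucose/18 + urea + ethanol/3.7
= 2·142 + 83/18 + 3.2 + 356/3.7
= 284 + 4.61 + 3.20 + 96.22
= 388.03 mOsm/kg

388.0 mOsm/kg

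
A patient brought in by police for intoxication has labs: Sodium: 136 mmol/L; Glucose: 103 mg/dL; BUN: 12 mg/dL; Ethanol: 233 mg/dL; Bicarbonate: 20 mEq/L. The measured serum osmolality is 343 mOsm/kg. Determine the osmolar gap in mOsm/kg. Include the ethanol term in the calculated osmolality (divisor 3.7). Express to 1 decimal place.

-2.0 mOsm/kg

Calculated osmolality = 2·Na + glucose/18 + BUN/2.8 + ethanol/3.7
= 2·136 + 103/18 + 12/2.8 + 233/3.7
= 272 + 5.72 + 4.29 + 62.97
= 344.98 mOsm/kg ≈ 345.0 mOsm/kg
Osmolar gap = measured − calculated = 343 − 345.0 = -2.0 mOsm/kg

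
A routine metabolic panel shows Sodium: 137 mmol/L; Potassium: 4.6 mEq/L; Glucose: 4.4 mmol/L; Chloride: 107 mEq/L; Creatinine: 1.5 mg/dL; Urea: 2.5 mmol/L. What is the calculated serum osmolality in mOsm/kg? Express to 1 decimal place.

280.9 mOsm/kg

Calculated osmolality = 2·Na + glucose + urea
= 2·137 + 4.4 + 2.5
= 274 + 4.40 + 2.50
= 280.9 mOsm/kg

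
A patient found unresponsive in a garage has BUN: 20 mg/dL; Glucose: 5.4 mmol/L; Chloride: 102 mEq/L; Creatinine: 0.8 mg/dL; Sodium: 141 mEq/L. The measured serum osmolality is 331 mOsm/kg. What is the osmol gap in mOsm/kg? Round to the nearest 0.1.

Calculated osmolality = 2·Na + glucose + BUN/2.8
= 2·141 + 5.4 + 20/2.8
= 282 + 5.40 + 7.14
= 294.54 mOsm/kg ≈ 294.5 mOsm/kg
Osmolar gap = measured − calculated = 331 − 294.5 = 36.5 mOsm/kg

36.5 mOsm/kg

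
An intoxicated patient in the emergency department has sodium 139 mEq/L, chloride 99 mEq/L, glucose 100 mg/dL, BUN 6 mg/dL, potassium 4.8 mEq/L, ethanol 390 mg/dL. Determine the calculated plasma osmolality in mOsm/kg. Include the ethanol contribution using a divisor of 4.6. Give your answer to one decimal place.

370.5 mOsm/kg

Calculated osmolality = 2·Na + glucose/18 + BUN/2.8 + ethanol/4.6
= 2·139 + 100/18 + 6/2.8 + 390/4.6
= 278 + 5.56 + 2.14 + 84.78
= 370.48 mOsm/kg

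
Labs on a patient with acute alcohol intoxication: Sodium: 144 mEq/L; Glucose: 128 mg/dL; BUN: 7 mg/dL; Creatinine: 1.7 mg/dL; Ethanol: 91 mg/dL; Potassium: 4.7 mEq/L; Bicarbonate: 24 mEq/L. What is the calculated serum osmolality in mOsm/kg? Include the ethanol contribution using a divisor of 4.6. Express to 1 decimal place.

317.4 mOsm/kg

Calculated osmolality = 2·Na + glucose/18 + BUN/2.8 + ethanol/4.6
= 2·144 + 128/18 + 7/2.8 + 91/4.6
= 288 + 7.11 + 2.50 + 19.78
= 317.39 mOsm/kg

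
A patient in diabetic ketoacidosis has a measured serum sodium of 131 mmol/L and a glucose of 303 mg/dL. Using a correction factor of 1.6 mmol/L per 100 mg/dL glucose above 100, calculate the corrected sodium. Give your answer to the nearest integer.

134 mmol/L

Corrected Na = measured Na + 1.6 · (glucose − 100)/100
= 131 + 1.6 · (303 − 100)/100
= 131 + 3.2
= 134.2 mmol/L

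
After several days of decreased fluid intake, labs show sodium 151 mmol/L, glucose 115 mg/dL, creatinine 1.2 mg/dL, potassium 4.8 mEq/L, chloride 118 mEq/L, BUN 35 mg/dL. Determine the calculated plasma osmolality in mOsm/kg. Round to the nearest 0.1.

Calculated osmolality = 2·Na + glucose/18 + BUN/2.8
= 2·151 + 115/18 + 35/2.8
= 302 + 6.39 + 12.50
= 320.89 mOsm/kg

320.9 mOsm/kg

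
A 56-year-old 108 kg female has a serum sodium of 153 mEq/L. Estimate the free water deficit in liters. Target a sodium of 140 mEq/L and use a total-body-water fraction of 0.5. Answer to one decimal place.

TBW = 0.5 · 108 = 54 L
Free water deficit = TBW · (Na/140 − 1)
= 54 · (153/140 − 1)
= 54 · 0.0929
= 5.02 L

5.0 L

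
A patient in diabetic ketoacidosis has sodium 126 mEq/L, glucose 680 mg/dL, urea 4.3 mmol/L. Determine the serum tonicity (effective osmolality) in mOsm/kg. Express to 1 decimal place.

Effective osmolality excludes urea (freely permeant across cell membranes):
2·Na + glucose/18
= 2·126 + 680/18
= 252 + 37.78
= 289.78 mOsm/kg

289.8 mOsm/kg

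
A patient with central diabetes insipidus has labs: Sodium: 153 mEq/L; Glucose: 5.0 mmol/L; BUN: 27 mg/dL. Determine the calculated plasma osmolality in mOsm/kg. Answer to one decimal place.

Calculated osmolality = 2·Na + glucose + BUN/2.8
= 2·153 + 5 + 27/2.8
= 306 + 5 + 9.64
= 320.64 mOsm/kg

320.6 mOsm/kg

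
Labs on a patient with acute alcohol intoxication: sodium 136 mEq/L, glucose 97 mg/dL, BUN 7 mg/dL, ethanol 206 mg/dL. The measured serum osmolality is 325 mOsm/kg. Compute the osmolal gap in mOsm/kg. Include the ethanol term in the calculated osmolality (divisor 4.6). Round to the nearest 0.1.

Calculated osmolality = 2·Na + glucose/18 + BUN/2.8 + ethanol/4.6
= 2·136 + 97/18 + 7/2.8 + 206/4.6
= 272 + 5.39 + 2.50 + 44.78
= 324.67 mOsm/kg ≈ 324.7 mOsm/kg
Osmolar gap = measured − calculated = 325 − 324.7 = 0.3 mOsm/kg

0.3 mOsm/kg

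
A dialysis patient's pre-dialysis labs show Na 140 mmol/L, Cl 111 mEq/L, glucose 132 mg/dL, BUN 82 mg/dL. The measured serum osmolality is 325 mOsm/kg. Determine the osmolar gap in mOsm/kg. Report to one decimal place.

Calculated osmolality = 2·Na + glucose/18 + BUN/2.8
= 2·140 + 132/18 + 82/2.8
= 280 + 7.33 + 29.29
= 316.62 mOsm/kg ≈ 316.6 mOsm/kg
Osmolar gap = measured − calculated = 325 − 316.6 = 8.4 mOsm/kg

8.4 mOsm/kg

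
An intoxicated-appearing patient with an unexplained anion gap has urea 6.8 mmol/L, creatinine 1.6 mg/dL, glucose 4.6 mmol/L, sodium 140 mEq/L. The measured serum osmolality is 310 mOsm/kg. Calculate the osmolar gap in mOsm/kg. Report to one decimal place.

Calculated osmolality = 2·Na + glucose + urea
= 2·140 + 4.6 + 6.8
= 280 + 4.60 + 6.80
= 291.4 mOsm/kg ≈ 291.4 mOsm/kg
Osmolar gap = measured − calculated = 310 − 291.4 = 18.6 mOsm/kg

18.6 mOsm/kg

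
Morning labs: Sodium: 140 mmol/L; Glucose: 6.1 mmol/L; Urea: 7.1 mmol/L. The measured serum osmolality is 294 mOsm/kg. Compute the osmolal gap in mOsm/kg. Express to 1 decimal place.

0.8 mOsm/kg

Calculated osmolality = 2·Na + glucose + urea
= 2·140 + 6.1 + 7.1
= 280 + 6.10 + 7.10
= 293.2 mOsm/kg ≈ 293.2 mOsm/kg
Osmolar gap = measured − calculated = 294 − 293.2 = 0.8 mOsm/kg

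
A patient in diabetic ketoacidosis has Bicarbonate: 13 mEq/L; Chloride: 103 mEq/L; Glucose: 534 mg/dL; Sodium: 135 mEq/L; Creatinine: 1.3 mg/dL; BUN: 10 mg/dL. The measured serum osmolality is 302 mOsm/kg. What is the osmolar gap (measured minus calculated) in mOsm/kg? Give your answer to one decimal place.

Calculated osmolality = 2·Na + glucose/18 + BUN/2.8
= 2·135 + 534/18 + 10/2.8
= 270 + 29.67 + 3.57
= 303.24 mOsm/kg ≈ 303.2 mOsm/kg
Osmolar gap = measured − calculated = 302 − 303.2 = -1.2 mOsm/kg

-1.2 mOsm/kg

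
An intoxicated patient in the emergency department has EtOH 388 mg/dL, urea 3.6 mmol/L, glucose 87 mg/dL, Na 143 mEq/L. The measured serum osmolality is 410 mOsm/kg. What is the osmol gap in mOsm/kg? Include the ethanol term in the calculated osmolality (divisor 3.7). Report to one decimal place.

Calculated osmolality = 2·Na + glucose/18 + urea + ethanol/3.7
= 2·143 + 87/18 + 3.6 + 388/3.7
= 286 + 4.83 + 3.60 + 104.86
= 399.29 mOsm/kg ≈ 399.3 mOsm/kg
Osmolar gap = measured − calculated = 410 − 399.3 = 10.7 mOsm/kg

10.7 mOsm/kg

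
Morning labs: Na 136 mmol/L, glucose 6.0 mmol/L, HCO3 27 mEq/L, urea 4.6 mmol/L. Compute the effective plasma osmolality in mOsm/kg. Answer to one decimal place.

278.0 mOsm/kg

Effective osmolality excludes urea (freely permeant across cell membranes):
2·Na + glucose
= 2·136 + 6
= 272 + 6
= 278 mOsm/kg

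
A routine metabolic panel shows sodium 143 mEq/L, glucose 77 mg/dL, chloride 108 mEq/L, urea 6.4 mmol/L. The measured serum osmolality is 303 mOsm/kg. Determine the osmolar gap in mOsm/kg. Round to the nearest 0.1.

Calculated osmolality = 2·Na + glucose/18 + urea
= 2·143 + 77/18 + 6.4
= 286 + 4.28 + 6.40
= 296.68 mOsm/kg ≈ 296.7 mOsm/kg
Osmolar gap = measured − calculated = 303 − 296.7 = 6.3 mOsm/kg

6.3 mOsm/kg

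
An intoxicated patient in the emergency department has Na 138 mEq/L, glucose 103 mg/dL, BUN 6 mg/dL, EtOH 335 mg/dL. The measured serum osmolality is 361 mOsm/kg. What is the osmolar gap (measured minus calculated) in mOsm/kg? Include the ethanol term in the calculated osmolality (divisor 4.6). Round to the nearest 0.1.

4.3 mOsm/kg

Calculated osmolality = 2·Na + glucose/18 + BUN/2.8 + ethanol/4.6
= 2·138 + 103/18 + 6/2.8 + 335/4.6
= 276 + 5.72 + 2.14 + 72.83
= 356.69 mOsm/kg ≈ 356.7 mOsm/kg
Osmolar gap = measured − calculated = 361 − 356.7 = 4.3 mOsm/kg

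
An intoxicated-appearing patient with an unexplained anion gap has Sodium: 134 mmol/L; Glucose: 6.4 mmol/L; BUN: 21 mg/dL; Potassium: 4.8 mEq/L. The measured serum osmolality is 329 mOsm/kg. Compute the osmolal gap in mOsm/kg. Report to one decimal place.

Calculated osmolality = 2·Na + glucose + BUN/2.8
= 2·134 + 6.4 + 21/2.8
= 268 + 6.40 + 7.50
= 281.9 mOsm/kg ≈ 281.9 mOsm/kg
Osmolar gap = measured − calculated = 329 − 281.9 = 47.1 mOsm/kg

47.1 mOsm/kg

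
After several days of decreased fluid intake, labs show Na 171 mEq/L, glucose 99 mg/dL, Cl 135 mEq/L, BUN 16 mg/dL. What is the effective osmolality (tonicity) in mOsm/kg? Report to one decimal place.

347.5 mOsm/kg

Effective osmolality excludes urea (freely permeant across cell membranes):
2·Na + glucose/18
= 2·171 + 99/18
= 342 + 5.5
= 347.5 mOsm/kg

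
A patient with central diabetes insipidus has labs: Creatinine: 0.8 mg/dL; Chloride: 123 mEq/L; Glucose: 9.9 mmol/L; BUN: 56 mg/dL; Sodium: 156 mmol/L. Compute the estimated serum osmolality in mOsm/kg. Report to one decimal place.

341.9 mOsm/kg

Calculated osmolality = 2·Na + glucose + BUN/2.8
= 2·156 + 9.9 + 56/2.8
= 312 + 9.90 + 20
= 341.9 mOsm/kg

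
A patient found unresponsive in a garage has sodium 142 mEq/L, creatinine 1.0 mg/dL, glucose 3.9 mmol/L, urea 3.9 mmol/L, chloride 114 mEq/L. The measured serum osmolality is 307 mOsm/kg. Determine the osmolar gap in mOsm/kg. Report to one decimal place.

15.2 mOsm/kg

Calculated osmolality = 2·Na + glucose + urea
= 2·142 + 3.9 + 3.9
= 284 + 3.90 + 3.90
= 291.8 mOsm/kg ≈ 291.8 mOsm/kg
Osmolar gap = measured − calculated = 307 − 291.8 = 15.2 mOsm/kg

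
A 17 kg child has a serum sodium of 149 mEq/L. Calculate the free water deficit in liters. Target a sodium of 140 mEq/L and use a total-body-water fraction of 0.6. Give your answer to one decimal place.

0.7 L

TBW = 0.6 · 17 = 10.2 L
Free water deficit = TBW · (Na/140 − 1)
= 10.2 · (149/140 − 1)
= 10.2 · 0.0643
= 0.66 L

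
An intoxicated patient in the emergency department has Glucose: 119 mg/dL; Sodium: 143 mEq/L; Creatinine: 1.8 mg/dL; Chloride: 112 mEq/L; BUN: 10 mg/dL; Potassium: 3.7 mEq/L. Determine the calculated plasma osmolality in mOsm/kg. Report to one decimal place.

Calculated osmolality = 2·Na + glucose/18 + BUN/2.8
= 2·143 + 119/18 + 10/2.8
= 286 + 6.61 + 3.57
= 296.18 mOsm/kg

296.2 mOsm/kg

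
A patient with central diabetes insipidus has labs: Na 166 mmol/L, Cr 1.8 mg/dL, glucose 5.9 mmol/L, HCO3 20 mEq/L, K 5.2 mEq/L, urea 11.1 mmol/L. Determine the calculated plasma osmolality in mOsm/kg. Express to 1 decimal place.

Calculated osmolality = 2·Na + glucose + urea
= 2·166 + 5.9 + 11.1
= 332 + 5.90 + 11.10
= 349 mOsm/kg

349.0 mOsm/kg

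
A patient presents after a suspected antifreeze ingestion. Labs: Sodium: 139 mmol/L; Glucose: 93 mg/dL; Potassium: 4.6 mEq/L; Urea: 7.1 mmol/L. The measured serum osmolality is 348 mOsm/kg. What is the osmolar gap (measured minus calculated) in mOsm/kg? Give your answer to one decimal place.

57.7 mOsm/kg

Calculated osmolality = 2·Na + glucose/18 + urea
= 2·139 + 93/18 + 7.1
= 278 + 5.17 + 7.10
= 290.27 mOsm/kg ≈ 290.3 mOsm/kg
Osmolar gap = measured − calculated = 348 − 290.3 = 57.7 mOsm/kg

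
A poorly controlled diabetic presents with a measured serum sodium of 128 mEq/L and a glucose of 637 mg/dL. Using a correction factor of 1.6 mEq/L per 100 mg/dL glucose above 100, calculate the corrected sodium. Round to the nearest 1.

137 mEq/L

Corrected Na = measured Na + 1.6 · (glucose − 100)/100
= 128 + 1.6 · (637 − 100)/100
= 128 + 8.6
= 136.6 mEq/L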